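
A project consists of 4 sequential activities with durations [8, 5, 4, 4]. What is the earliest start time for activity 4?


Activity 4 starts after activities 1 through 3 complete.
Predecessor durations: [8, 5, 4]
ES = 8 + 5 + 4 = 17

17


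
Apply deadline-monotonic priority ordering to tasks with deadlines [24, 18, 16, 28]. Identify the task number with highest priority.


Sort tasks by relative deadline (ascending):
  Task 3: deadline = 16
  Task 2: deadline = 18
  Task 1: deadline = 24
  Task 4: deadline = 28
Priority order (highest first): [3, 2, 1, 4]
Highest priority task = 3

3


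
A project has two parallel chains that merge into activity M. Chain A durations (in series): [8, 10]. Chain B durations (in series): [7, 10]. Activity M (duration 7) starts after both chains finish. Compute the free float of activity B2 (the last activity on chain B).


ES(B2) = sum of predecessors on chain B = 7
EF(B2) = ES + duration = 7 + 10 = 17
Successor of B2 is M. ES(M) = max(sum(A), sum(B)) = max(18, 17) = 18
Free float = ES(successor) - EF(current) = 18 - 17 = 1

1


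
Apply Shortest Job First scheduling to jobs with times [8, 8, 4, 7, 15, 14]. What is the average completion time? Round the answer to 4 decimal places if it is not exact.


SJF order (ascending): [4, 7, 8, 8, 14, 15]
Completion times:
  Job 1: burst=4, C=4
  Job 2: burst=7, C=11
  Job 3: burst=8, C=19
  Job 4: burst=8, C=27
  Job 5: burst=14, C=41
  Job 6: burst=15, C=56
Average completion = 158/6 = 26.3333

26.3333


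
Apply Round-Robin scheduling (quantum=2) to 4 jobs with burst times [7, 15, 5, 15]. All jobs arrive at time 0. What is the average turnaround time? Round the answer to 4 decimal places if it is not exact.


Time quantum = 2
Execution trace:
  J1 runs 2 units, time = 2
  J2 runs 2 units, time = 4
  J3 runs 2 units, time = 6
  J4 runs 2 units, time = 8
  J1 runs 2 units, time = 10
  J2 runs 2 units, time = 12
  J3 runs 2 units, time = 14
  J4 runs 2 units, time = 16
  J1 runs 2 units, time = 18
  J2 runs 2 units, time = 20
  J3 runs 1 units, time = 21
  J4 runs 2 units, time = 23
  J1 runs 1 units, time = 24
  J2 runs 2 units, time = 26
  J4 runs 2 units, time = 28
  J2 runs 2 units, time = 30
  J4 runs 2 units, time = 32
  J2 runs 2 units, time = 34
  J4 runs 2 units, time = 36
  J2 runs 2 units, time = 38
  J4 runs 2 units, time = 40
  J2 runs 1 units, time = 41
  J4 runs 1 units, time = 42
Finish times: [24, 41, 21, 42]
Average turnaround = 128/4 = 32.0

32.0


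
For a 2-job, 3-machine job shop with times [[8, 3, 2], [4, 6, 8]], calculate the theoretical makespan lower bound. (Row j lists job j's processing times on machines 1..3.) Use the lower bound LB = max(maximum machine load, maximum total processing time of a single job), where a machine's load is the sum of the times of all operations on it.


Machine loads:
  Machine 1: 8 + 4 = 12
  Machine 2: 3 + 6 = 9
  Machine 3: 2 + 8 = 10
Max machine load = 12
Job totals:
  Job 1: 13
  Job 2: 18
Max job total = 18
Lower bound = max(12, 18) = 18

18


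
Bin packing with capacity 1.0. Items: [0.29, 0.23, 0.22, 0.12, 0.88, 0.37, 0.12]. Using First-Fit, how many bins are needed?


Place items sequentially using First-Fit:
  Item 0.29 -> new Bin 1
  Item 0.23 -> Bin 1 (now 0.52)
  Item 0.22 -> Bin 1 (now 0.74)
  Item 0.12 -> Bin 1 (now 0.86)
  Item 0.88 -> new Bin 2
  Item 0.37 -> new Bin 3
  Item 0.12 -> Bin 1 (now 0.98)
Total bins used = 3

3


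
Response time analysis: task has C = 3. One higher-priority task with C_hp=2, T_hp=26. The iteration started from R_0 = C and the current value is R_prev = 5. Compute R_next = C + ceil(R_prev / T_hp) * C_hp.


R_next = C + ceil(R_prev / T_hp) * C_hp
ceil(5 / 26) = ceil(0.1923) = 1
Interference = 1 * 2 = 2
R_next = 3 + 2 = 5
R_next = R_prev, so the iteration has converged (response time = 5).

5


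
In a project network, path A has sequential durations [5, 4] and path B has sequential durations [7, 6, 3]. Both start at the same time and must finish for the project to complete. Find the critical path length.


Path A total = 5 + 4 = 9
Path B total = 7 + 6 + 3 = 16
Critical path = longest path = max(9, 16) = 16

16


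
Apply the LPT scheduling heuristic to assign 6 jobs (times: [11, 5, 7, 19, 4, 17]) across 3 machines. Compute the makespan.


Sort jobs in decreasing order (LPT): [19, 17, 11, 7, 5, 4]
Assign each job to the least loaded machine:
  Machine 1: jobs [19], load = 19
  Machine 2: jobs [17, 5], load = 22
  Machine 3: jobs [11, 7, 4], load = 22
Makespan = max load = 22

22


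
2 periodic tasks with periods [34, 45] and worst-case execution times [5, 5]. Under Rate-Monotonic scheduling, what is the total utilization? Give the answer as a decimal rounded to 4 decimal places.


Compute individual utilizations (exact fractions):
  Task 1: C/T = 5/34 (approx. 0.1471)
  Task 2: C/T = 5/45 = 1/9 (approx. 0.1111)
Total utilization U = 5/34 + 1/9 = 79/306
Rounded to 4 decimal places: U = 0.2582
RM (Liu & Layland) bound for 2 tasks = 0.828427; compare with U = 79/306 (approx. 0.258170)
U <= bound, so schedulable by RM sufficient condition.

0.2582


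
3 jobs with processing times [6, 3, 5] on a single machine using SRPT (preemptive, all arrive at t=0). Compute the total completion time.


Since all jobs arrive at t=0, SRPT equals SPT ordering.
SPT order: [3, 5, 6]
Completion times:
  Job 1: p=3, C=3
  Job 2: p=5, C=8
  Job 3: p=6, C=14
Total completion time = 3 + 8 + 14 = 25

25


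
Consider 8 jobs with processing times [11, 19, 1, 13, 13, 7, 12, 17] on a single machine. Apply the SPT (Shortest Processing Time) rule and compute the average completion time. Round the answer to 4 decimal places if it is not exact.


Sort jobs by processing time (SPT order): [1, 7, 11, 12, 13, 13, 17, 19]
Compute completion times sequentially:
  Job 1: processing = 1, completes at 1
  Job 2: processing = 7, completes at 8
  Job 3: processing = 11, completes at 19
  Job 4: processing = 12, completes at 31
  Job 5: processing = 13, completes at 44
  Job 6: processing = 13, completes at 57
  Job 7: processing = 17, completes at 74
  Job 8: processing = 19, completes at 93
Sum of completion times = 327
Average completion time = 327/8 = 40.875

40.875


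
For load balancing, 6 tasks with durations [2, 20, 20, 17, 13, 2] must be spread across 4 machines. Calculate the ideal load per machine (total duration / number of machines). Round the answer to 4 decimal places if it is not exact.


Total processing time = 2 + 20 + 20 + 17 + 13 + 2 = 74
Number of machines = 4
Ideal balanced load = 74 / 4 = 18.5

18.5


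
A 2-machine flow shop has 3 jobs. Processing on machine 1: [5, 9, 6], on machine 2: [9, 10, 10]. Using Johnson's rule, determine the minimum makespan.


Apply Johnson's rule:
  Group 1 (a <= b): [(1, 5, 9), (3, 6, 10), (2, 9, 10)]
  Group 2 (a > b): []
Optimal job order: [1, 3, 2]
Schedule:
  Job 1: M1 done at 5, M2 done at 14
  Job 3: M1 done at 11, M2 done at 24
  Job 2: M1 done at 20, M2 done at 34
Makespan = 34

34


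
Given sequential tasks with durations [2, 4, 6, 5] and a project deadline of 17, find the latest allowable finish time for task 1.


LF(activity 1) = deadline - sum of successor durations
Successors: activities 2 through 4 with durations [4, 6, 5]
Sum of successor durations = 15
LF = 17 - 15 = 2

2


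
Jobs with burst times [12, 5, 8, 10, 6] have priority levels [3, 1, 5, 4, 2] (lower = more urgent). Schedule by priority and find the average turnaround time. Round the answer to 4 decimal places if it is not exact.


Sort by priority (ascending = highest first):
Order: [(1, 5), (2, 6), (3, 12), (4, 10), (5, 8)]
Completion times:
  Priority 1, burst=5, C=5
  Priority 2, burst=6, C=11
  Priority 3, burst=12, C=23
  Priority 4, burst=10, C=33
  Priority 5, burst=8, C=41
Average turnaround = 113/5 = 22.6

22.6


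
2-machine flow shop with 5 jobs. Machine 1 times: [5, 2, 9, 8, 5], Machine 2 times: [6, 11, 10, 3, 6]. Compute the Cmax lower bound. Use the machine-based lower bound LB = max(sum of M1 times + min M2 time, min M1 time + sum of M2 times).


LB1 = sum(M1 times) + min(M2 times) = 29 + 3 = 32
LB2 = min(M1 times) + sum(M2 times) = 2 + 36 = 38
Lower bound = max(LB1, LB2) = max(32, 38) = 38

38


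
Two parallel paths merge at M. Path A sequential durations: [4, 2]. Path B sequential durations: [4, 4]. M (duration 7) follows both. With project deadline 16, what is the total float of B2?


Forward pass: ES(B2) = sum of predecessors on chain B = 4
EF = ES + duration = 4 + 4 = 8
Backward pass: LF(M) = deadline = 16; LS(M) = 16 - 7 = 9
LF(B2) = LS(M) - sum(successors on chain B) = 9 - 0 = 9
LS = LF - duration = 9 - 4 = 5
Total float = LS - ES = 5 - 4 = 1

1


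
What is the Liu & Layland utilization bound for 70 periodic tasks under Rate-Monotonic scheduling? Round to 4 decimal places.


Compute 2^(1/70) = 1.0099512906
Subtract 1: 1.0099512906 - 1 = 0.0099512906
Multiply by n: 70 * 0.0099512906 = 0.6965903420
Round to 4 dp: 0.6966

0.6966


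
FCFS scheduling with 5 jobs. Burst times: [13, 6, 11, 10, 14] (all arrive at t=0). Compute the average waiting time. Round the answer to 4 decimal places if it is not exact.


FCFS order (as given): [13, 6, 11, 10, 14]
Waiting times:
  Job 1: wait = 0
  Job 2: wait = 13
  Job 3: wait = 19
  Job 4: wait = 30
  Job 5: wait = 40
Sum of waiting times = 102
Average waiting time = 102/5 = 20.4

20.4


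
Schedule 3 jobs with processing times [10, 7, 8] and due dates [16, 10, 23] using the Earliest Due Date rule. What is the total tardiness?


Sort by due date (EDD order): [(7, 10), (10, 16), (8, 23)]
Compute completion times and tardiness:
  Job 1: p=7, d=10, C=7, tardiness=max(0,7-10)=0
  Job 2: p=10, d=16, C=17, tardiness=max(0,17-16)=1
  Job 3: p=8, d=23, C=25, tardiness=max(0,25-23)=2
Total tardiness = 3

3


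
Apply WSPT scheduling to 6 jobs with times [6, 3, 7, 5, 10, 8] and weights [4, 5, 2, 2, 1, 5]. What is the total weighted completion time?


Compute p/w ratios and sort ascending (WSPT): [(3, 5), (6, 4), (8, 5), (5, 2), (7, 2), (10, 1)]
Compute weighted completion times:
  Job (p=3,w=5): C=3, w*C=5*3=15
  Job (p=6,w=4): C=9, w*C=4*9=36
  Job (p=8,w=5): C=17, w*C=5*17=85
  Job (p=5,w=2): C=22, w*C=2*22=44
  Job (p=7,w=2): C=29, w*C=2*29=58
  Job (p=10,w=1): C=39, w*C=1*39=39
Total weighted completion time = 277

277


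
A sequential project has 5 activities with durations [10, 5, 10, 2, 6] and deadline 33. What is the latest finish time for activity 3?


LF(activity 3) = deadline - sum of successor durations
Successors: activities 4 through 5 with durations [2, 6]
Sum of successor durations = 8
LF = 33 - 8 = 25

25


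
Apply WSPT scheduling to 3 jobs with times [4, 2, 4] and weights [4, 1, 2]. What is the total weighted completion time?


Compute p/w ratios and sort ascending (WSPT): [(4, 4), (2, 1), (4, 2)]
Compute weighted completion times:
  Job (p=4,w=4): C=4, w*C=4*4=16
  Job (p=2,w=1): C=6, w*C=1*6=6
  Job (p=4,w=2): C=10, w*C=2*10=20
Total weighted completion time = 42

42


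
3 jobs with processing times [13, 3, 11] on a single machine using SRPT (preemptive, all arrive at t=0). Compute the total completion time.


Since all jobs arrive at t=0, SRPT equals SPT ordering.
SPT order: [3, 11, 13]
Completion times:
  Job 1: p=3, C=3
  Job 2: p=11, C=14
  Job 3: p=13, C=27
Total completion time = 3 + 14 + 27 = 44

44


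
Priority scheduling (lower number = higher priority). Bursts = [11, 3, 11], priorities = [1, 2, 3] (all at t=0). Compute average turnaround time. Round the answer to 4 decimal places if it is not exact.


Sort by priority (ascending = highest first):
Order: [(1, 11), (2, 3), (3, 11)]
Completion times:
  Priority 1, burst=11, C=11
  Priority 2, burst=3, C=14
  Priority 3, burst=11, C=25
Average turnaround = 50/3 = 16.6667

16.6667


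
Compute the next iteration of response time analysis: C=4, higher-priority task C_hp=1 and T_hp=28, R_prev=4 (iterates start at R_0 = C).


R_next = C + ceil(R_prev / T_hp) * C_hp
ceil(4 / 28) = ceil(0.1429) = 1
Interference = 1 * 1 = 1
R_next = 4 + 1 = 5

5


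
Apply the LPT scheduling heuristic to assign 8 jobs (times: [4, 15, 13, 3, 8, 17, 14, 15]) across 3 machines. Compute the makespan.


Sort jobs in decreasing order (LPT): [17, 15, 15, 14, 13, 8, 4, 3]
Assign each job to the least loaded machine:
  Machine 1: jobs [17, 8, 4], load = 29
  Machine 2: jobs [15, 14], load = 29
  Machine 3: jobs [15, 13, 3], load = 31
Makespan = max load = 31

31


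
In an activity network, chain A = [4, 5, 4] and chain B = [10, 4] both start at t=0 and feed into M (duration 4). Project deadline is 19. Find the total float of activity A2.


Forward pass: ES(A2) = sum of predecessors on chain A = 4
EF = ES + duration = 4 + 5 = 9
Backward pass: LF(M) = deadline = 19; LS(M) = 19 - 4 = 15
LF(A2) = LS(M) - sum(successors on chain A) = 15 - 4 = 11
LS = LF - duration = 11 - 5 = 6
Total float = LS - ES = 6 - 4 = 2

2


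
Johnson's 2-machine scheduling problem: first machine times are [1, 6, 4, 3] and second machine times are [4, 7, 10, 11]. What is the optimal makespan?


Apply Johnson's rule:
  Group 1 (a <= b): [(1, 1, 4), (4, 3, 11), (3, 4, 10), (2, 6, 7)]
  Group 2 (a > b): []
Optimal job order: [1, 4, 3, 2]
Schedule:
  Job 1: M1 done at 1, M2 done at 5
  Job 4: M1 done at 4, M2 done at 16
  Job 3: M1 done at 8, M2 done at 26
  Job 2: M1 done at 14, M2 done at 33
Makespan = 33

33


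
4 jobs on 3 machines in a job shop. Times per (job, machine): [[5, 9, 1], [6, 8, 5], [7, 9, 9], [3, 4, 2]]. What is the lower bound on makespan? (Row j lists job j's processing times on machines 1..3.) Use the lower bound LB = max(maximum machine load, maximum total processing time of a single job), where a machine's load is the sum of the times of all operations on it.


Machine loads:
  Machine 1: 5 + 6 + 7 + 3 = 21
  Machine 2: 9 + 8 + 9 + 4 = 30
  Machine 3: 1 + 5 + 9 + 2 = 17
Max machine load = 30
Job totals:
  Job 1: 15
  Job 2: 19
  Job 3: 25
  Job 4: 9
Max job total = 25
Lower bound = max(30, 25) = 30

30


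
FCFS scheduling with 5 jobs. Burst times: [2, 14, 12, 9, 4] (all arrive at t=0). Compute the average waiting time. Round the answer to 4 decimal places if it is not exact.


FCFS order (as given): [2, 14, 12, 9, 4]
Waiting times:
  Job 1: wait = 0
  Job 2: wait = 2
  Job 3: wait = 16
  Job 4: wait = 28
  Job 5: wait = 37
Sum of waiting times = 83
Average waiting time = 83/5 = 16.6

16.6


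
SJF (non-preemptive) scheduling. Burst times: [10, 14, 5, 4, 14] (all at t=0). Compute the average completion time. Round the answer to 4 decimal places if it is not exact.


SJF order (ascending): [4, 5, 10, 14, 14]
Completion times:
  Job 1: burst=4, C=4
  Job 2: burst=5, C=9
  Job 3: burst=10, C=19
  Job 4: burst=14, C=33
  Job 5: burst=14, C=47
Average completion = 112/5 = 22.4

22.4


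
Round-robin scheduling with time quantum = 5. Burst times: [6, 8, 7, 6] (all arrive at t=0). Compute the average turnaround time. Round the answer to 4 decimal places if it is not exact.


Time quantum = 5
Execution trace:
  J1 runs 5 units, time = 5
  J2 runs 5 units, time = 10
  J3 runs 5 units, time = 15
  J4 runs 5 units, time = 20
  J1 runs 1 units, time = 21
  J2 runs 3 units, time = 24
  J3 runs 2 units, time = 26
  J4 runs 1 units, time = 27
Finish times: [21, 24, 26, 27]
Average turnaround = 98/4 = 24.5

24.5


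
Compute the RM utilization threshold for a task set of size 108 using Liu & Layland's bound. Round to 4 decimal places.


Compute 2^(1/108) = 1.0064386691
Subtract 1: 1.0064386691 - 1 = 0.0064386691
Multiply by n: 108 * 0.0064386691 = 0.6953762628
Round to 4 dp: 0.6954

0.6954


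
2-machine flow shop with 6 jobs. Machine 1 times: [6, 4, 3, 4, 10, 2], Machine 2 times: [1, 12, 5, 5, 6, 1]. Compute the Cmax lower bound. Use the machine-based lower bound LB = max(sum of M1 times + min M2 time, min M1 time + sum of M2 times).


LB1 = sum(M1 times) + min(M2 times) = 29 + 1 = 30
LB2 = min(M1 times) + sum(M2 times) = 2 + 30 = 32
Lower bound = max(LB1, LB2) = max(30, 32) = 32

32


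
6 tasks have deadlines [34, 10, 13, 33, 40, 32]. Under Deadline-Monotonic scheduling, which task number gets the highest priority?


Sort tasks by relative deadline (ascending):
  Task 2: deadline = 10
  Task 3: deadline = 13
  Task 6: deadline = 32
  Task 4: deadline = 33
  Task 1: deadline = 34
  Task 5: deadline = 40
Priority order (highest first): [2, 3, 6, 4, 1, 5]
Highest priority task = 2

2


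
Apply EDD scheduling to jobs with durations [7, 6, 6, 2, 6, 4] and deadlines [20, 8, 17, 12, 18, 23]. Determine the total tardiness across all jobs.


Sort by due date (EDD order): [(6, 8), (2, 12), (6, 17), (6, 18), (7, 20), (4, 23)]
Compute completion times and tardiness:
  Job 1: p=6, d=8, C=6, tardiness=max(0,6-8)=0
  Job 2: p=2, d=12, C=8, tardiness=max(0,8-12)=0
  Job 3: p=6, d=17, C=14, tardiness=max(0,14-17)=0
  Job 4: p=6, d=18, C=20, tardiness=max(0,20-18)=2
  Job 5: p=7, d=20, C=27, tardiness=max(0,27-20)=7
  Job 6: p=4, d=23, C=31, tardiness=max(0,31-23)=8
Total tardiness = 17

17


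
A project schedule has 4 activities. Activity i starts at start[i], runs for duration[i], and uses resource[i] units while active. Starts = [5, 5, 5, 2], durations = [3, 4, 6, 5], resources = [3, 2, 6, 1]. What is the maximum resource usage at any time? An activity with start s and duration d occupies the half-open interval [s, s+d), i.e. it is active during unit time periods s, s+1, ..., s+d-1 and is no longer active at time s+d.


Each activity i is active on [start_i, start_i + duration_i).
Compute total resource usage per time slot:
  t=0: active resources = [], total = 0
  t=1: active resources = [], total = 0
  t=2: active resources = [1], total = 1
  t=3: active resources = [1], total = 1
  t=4: active resources = [1], total = 1
  t=5: active resources = [3, 2, 6, 1], total = 12
  t=6: active resources = [3, 2, 6, 1], total = 12
  t=7: active resources = [3, 2, 6], total = 11
  t=8: active resources = [2, 6], total = 8
  t=9: active resources = [6], total = 6
  t=10: active resources = [6], total = 6
Peak resource demand = 12

12


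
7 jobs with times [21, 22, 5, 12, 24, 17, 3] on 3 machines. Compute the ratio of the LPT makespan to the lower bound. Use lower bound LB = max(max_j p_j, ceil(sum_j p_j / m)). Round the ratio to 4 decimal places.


LPT order: [24, 22, 21, 17, 12, 5, 3]
Machine loads after assignment: [32, 34, 38]
LPT makespan = 38
Lower bound = max(max_job, ceil(total/3)) = max(24, 35) = 35
Ratio = 38 / 35 = 1.0857

1.0857


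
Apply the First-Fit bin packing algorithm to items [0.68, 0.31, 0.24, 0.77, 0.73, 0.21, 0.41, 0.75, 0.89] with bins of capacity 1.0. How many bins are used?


Place items sequentially using First-Fit:
  Item 0.68 -> new Bin 1
  Item 0.31 -> Bin 1 (now 0.99)
  Item 0.24 -> new Bin 2
  Item 0.77 -> new Bin 3
  Item 0.73 -> Bin 2 (now 0.97)
  Item 0.21 -> Bin 3 (now 0.98)
  Item 0.41 -> new Bin 4
  Item 0.75 -> new Bin 5
  Item 0.89 -> new Bin 6
Total bins used = 6

6


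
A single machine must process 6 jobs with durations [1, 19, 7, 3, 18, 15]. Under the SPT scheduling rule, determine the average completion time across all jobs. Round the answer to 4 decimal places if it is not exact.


Sort jobs by processing time (SPT order): [1, 3, 7, 15, 18, 19]
Compute completion times sequentially:
  Job 1: processing = 1, completes at 1
  Job 2: processing = 3, completes at 4
  Job 3: processing = 7, completes at 11
  Job 4: processing = 15, completes at 26
  Job 5: processing = 18, completes at 44
  Job 6: processing = 19, completes at 63
Sum of completion times = 149
Average completion time = 149/6 = 24.8333

24.8333


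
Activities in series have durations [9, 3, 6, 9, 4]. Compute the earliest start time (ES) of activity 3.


Activity 3 starts after activities 1 through 2 complete.
Predecessor durations: [9, 3]
ES = 9 + 3 = 12

12


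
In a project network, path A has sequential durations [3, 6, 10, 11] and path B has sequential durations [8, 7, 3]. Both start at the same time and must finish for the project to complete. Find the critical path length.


Path A total = 3 + 6 + 10 + 11 = 30
Path B total = 8 + 7 + 3 = 18
Critical path = longest path = max(30, 18) = 30

30


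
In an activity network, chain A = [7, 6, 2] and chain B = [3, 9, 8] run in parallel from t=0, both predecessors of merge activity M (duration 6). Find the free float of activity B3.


ES(B3) = sum of predecessors on chain B = 12
EF(B3) = ES + duration = 12 + 8 = 20
Successor of B3 is M. ES(M) = max(sum(A), sum(B)) = max(15, 20) = 20
Free float = ES(successor) - EF(current) = 20 - 20 = 0

0


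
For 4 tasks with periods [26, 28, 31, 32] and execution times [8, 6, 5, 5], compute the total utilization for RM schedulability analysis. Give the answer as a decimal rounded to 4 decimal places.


Compute individual utilizations (exact fractions):
  Task 1: C/T = 8/26 = 4/13 (approx. 0.3077)
  Task 2: C/T = 6/28 = 3/14 (approx. 0.2143)
  Task 3: C/T = 5/31 (approx. 0.1613)
  Task 4: C/T = 5/32 (approx. 0.1563)
Total utilization U = 4/13 + 3/14 + 5/31 + 5/32 = 75785/90272
Rounded to 4 decimal places: U = 0.8395
RM (Liu & Layland) bound for 4 tasks = 0.756828; compare with U = 75785/90272 (approx. 0.839518)
bound < U <= 1, so the RM sufficient condition is not met (inconclusive; an exact test such as response-time analysis is needed).

0.8395


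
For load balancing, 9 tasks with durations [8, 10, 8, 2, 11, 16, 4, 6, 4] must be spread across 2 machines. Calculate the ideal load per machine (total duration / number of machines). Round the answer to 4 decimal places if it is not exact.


Total processing time = 8 + 10 + 8 + 2 + 11 + 16 + 4 + 6 + 4 = 69
Number of machines = 2
Ideal balanced load = 69 / 2 = 34.5

34.5


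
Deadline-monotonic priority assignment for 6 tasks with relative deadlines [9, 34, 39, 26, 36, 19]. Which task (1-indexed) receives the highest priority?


Sort tasks by relative deadline (ascending):
  Task 1: deadline = 9
  Task 6: deadline = 19
  Task 4: deadline = 26
  Task 2: deadline = 34
  Task 5: deadline = 36
  Task 3: deadline = 39
Priority order (highest first): [1, 6, 4, 2, 5, 3]
Highest priority task = 1

1


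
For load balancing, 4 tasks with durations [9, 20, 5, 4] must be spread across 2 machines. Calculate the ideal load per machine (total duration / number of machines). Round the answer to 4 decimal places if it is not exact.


Total processing time = 9 + 20 + 5 + 4 = 38
Number of machines = 2
Ideal balanced load = 38 / 2 = 19.0

19.0


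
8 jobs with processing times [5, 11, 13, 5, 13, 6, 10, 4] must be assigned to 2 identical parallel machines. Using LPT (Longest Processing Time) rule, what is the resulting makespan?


Sort jobs in decreasing order (LPT): [13, 13, 11, 10, 6, 5, 5, 4]
Assign each job to the least loaded machine:
  Machine 1: jobs [13, 11, 5, 5], load = 34
  Machine 2: jobs [13, 10, 6, 4], load = 33
Makespan = max load = 34

34


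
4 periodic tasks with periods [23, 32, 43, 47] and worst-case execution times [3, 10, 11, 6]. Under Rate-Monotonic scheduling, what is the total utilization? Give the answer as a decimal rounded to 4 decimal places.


Compute individual utilizations (exact fractions):
  Task 1: C/T = 3/23 (approx. 0.1304)
  Task 2: C/T = 10/32 = 5/16 (approx. 0.3125)
  Task 3: C/T = 11/43 (approx. 0.2558)
  Task 4: C/T = 6/47 (approx. 0.1277)
Total utilization U = 3/23 + 5/16 + 11/43 + 6/47 = 614623/743728
Rounded to 4 decimal places: U = 0.8264
RM (Liu & Layland) bound for 4 tasks = 0.756828; compare with U = 614623/743728 (approx. 0.826408)
bound < U <= 1, so the RM sufficient condition is not met (inconclusive; an exact test such as response-time analysis is needed).

0.8264


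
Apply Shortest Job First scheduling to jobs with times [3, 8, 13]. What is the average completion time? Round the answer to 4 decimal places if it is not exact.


SJF order (ascending): [3, 8, 13]
Completion times:
  Job 1: burst=3, C=3
  Job 2: burst=8, C=11
  Job 3: burst=13, C=24
Average completion = 38/3 = 12.6667

12.6667


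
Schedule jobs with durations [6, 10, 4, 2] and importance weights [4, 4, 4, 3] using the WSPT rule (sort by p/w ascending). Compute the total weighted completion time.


Compute p/w ratios and sort ascending (WSPT): [(2, 3), (4, 4), (6, 4), (10, 4)]
Compute weighted completion times:
  Job (p=2,w=3): C=2, w*C=3*2=6
  Job (p=4,w=4): C=6, w*C=4*6=24
  Job (p=6,w=4): C=12, w*C=4*12=48
  Job (p=10,w=4): C=22, w*C=4*22=88
Total weighted completion time = 166

166


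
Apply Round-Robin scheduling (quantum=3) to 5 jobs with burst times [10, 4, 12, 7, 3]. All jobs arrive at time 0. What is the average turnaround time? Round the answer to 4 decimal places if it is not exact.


Time quantum = 3
Execution trace:
  J1 runs 3 units, time = 3
  J2 runs 3 units, time = 6
  J3 runs 3 units, time = 9
  J4 runs 3 units, time = 12
  J5 runs 3 units, time = 15
  J1 runs 3 units, time = 18
  J2 runs 1 units, time = 19
  J3 runs 3 units, time = 22
  J4 runs 3 units, time = 25
  J1 runs 3 units, time = 28
  J3 runs 3 units, time = 31
  J4 runs 1 units, time = 32
  J1 runs 1 units, time = 33
  J3 runs 3 units, time = 36
Finish times: [33, 19, 36, 32, 15]
Average turnaround = 135/5 = 27.0

27.0


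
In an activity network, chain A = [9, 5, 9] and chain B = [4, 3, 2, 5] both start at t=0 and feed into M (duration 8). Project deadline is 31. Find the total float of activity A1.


Forward pass: ES(A1) = sum of predecessors on chain A = 0
EF = ES + duration = 0 + 9 = 9
Backward pass: LF(M) = deadline = 31; LS(M) = 31 - 8 = 23
LF(A1) = LS(M) - sum(successors on chain A) = 23 - 14 = 9
LS = LF - duration = 9 - 9 = 0
Total float = LS - ES = 0 - 0 = 0

0


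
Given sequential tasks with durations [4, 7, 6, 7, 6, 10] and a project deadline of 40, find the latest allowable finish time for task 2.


LF(activity 2) = deadline - sum of successor durations
Successors: activities 3 through 6 with durations [6, 7, 6, 10]
Sum of successor durations = 29
LF = 40 - 29 = 11

11


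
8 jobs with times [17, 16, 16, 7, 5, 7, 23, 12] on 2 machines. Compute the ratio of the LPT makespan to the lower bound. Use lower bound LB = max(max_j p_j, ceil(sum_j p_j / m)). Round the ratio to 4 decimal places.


LPT order: [23, 17, 16, 16, 12, 7, 7, 5]
Machine loads after assignment: [51, 52]
LPT makespan = 52
Lower bound = max(max_job, ceil(total/2)) = max(23, 52) = 52
Ratio = 52 / 52 = 1.0

1.0


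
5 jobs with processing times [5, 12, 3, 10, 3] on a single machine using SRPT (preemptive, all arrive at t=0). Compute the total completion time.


Since all jobs arrive at t=0, SRPT equals SPT ordering.
SPT order: [3, 3, 5, 10, 12]
Completion times:
  Job 1: p=3, C=3
  Job 2: p=3, C=6
  Job 3: p=5, C=11
  Job 4: p=10, C=21
  Job 5: p=12, C=33
Total completion time = 3 + 6 + 11 + 21 + 33 = 74

74


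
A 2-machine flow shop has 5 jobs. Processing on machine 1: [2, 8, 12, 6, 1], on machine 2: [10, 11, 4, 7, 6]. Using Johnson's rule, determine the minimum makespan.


Apply Johnson's rule:
  Group 1 (a <= b): [(5, 1, 6), (1, 2, 10), (4, 6, 7), (2, 8, 11)]
  Group 2 (a > b): [(3, 12, 4)]
Optimal job order: [5, 1, 4, 2, 3]
Schedule:
  Job 5: M1 done at 1, M2 done at 7
  Job 1: M1 done at 3, M2 done at 17
  Job 4: M1 done at 9, M2 done at 24
  Job 2: M1 done at 17, M2 done at 35
  Job 3: M1 done at 29, M2 done at 39
Makespan = 39

39


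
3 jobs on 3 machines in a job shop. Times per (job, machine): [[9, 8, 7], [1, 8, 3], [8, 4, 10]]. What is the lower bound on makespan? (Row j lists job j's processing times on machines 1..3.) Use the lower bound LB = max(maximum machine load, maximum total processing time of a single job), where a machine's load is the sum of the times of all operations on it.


Machine loads:
  Machine 1: 9 + 1 + 8 = 18
  Machine 2: 8 + 8 + 4 = 20
  Machine 3: 7 + 3 + 10 = 20
Max machine load = 20
Job totals:
  Job 1: 24
  Job 2: 12
  Job 3: 22
Max job total = 24
Lower bound = max(20, 24) = 24

24


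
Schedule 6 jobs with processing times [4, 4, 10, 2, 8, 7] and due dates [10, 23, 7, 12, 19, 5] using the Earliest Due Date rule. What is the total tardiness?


Sort by due date (EDD order): [(7, 5), (10, 7), (4, 10), (2, 12), (8, 19), (4, 23)]
Compute completion times and tardiness:
  Job 1: p=7, d=5, C=7, tardiness=max(0,7-5)=2
  Job 2: p=10, d=7, C=17, tardiness=max(0,17-7)=10
  Job 3: p=4, d=10, C=21, tardiness=max(0,21-10)=11
  Job 4: p=2, d=12, C=23, tardiness=max(0,23-12)=11
  Job 5: p=8, d=19, C=31, tardiness=max(0,31-19)=12
  Job 6: p=4, d=23, C=35, tardiness=max(0,35-23)=12
Total tardiness = 58

58


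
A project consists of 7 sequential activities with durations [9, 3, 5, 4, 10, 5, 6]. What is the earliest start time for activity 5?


Activity 5 starts after activities 1 through 4 complete.
Predecessor durations: [9, 3, 5, 4]
ES = 9 + 3 + 5 + 4 = 21

21


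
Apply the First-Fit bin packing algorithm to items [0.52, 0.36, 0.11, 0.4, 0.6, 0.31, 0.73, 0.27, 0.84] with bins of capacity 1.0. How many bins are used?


Place items sequentially using First-Fit:
  Item 0.52 -> new Bin 1
  Item 0.36 -> Bin 1 (now 0.88)
  Item 0.11 -> Bin 1 (now 0.99)
  Item 0.4 -> new Bin 2
  Item 0.6 -> Bin 2 (now 1.0)
  Item 0.31 -> new Bin 3
  Item 0.73 -> new Bin 4
  Item 0.27 -> Bin 3 (now 0.58)
  Item 0.84 -> new Bin 5
Total bins used = 5

5


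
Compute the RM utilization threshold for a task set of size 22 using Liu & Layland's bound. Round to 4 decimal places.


Compute 2^(1/22) = 1.0320082797
Subtract 1: 1.0320082797 - 1 = 0.0320082797
Multiply by n: 22 * 0.0320082797 = 0.7041821534
Round to 4 dp: 0.7042

0.7042


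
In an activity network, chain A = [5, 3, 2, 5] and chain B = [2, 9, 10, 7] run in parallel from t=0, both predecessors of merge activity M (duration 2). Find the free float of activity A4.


ES(A4) = sum of predecessors on chain A = 10
EF(A4) = ES + duration = 10 + 5 = 15
Successor of A4 is M. ES(M) = max(sum(A), sum(B)) = max(15, 28) = 28
Free float = ES(successor) - EF(current) = 28 - 15 = 13

13


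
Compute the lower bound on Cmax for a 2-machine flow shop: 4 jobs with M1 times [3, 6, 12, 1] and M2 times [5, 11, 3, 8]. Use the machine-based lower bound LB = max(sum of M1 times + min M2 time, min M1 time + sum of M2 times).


LB1 = sum(M1 times) + min(M2 times) = 22 + 3 = 25
LB2 = min(M1 times) + sum(M2 times) = 1 + 27 = 28
Lower bound = max(LB1, LB2) = max(25, 28) = 28

28


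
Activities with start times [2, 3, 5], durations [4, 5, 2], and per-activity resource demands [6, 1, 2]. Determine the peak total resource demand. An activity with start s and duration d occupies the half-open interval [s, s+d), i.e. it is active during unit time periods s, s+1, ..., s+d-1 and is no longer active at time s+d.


Each activity i is active on [start_i, start_i + duration_i).
Compute total resource usage per time slot:
  t=0: active resources = [], total = 0
  t=1: active resources = [], total = 0
  t=2: active resources = [6], total = 6
  t=3: active resources = [6, 1], total = 7
  t=4: active resources = [6, 1], total = 7
  t=5: active resources = [6, 1, 2], total = 9
  t=6: active resources = [1, 2], total = 3
  t=7: active resources = [1], total = 1
Peak resource demand = 9

9


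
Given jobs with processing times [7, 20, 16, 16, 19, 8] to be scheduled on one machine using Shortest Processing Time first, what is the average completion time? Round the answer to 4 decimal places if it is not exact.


Sort jobs by processing time (SPT order): [7, 8, 16, 16, 19, 20]
Compute completion times sequentially:
  Job 1: processing = 7, completes at 7
  Job 2: processing = 8, completes at 15
  Job 3: processing = 16, completes at 31
  Job 4: processing = 16, completes at 47
  Job 5: processing = 19, completes at 66
  Job 6: processing = 20, completes at 86
Sum of completion times = 252
Average completion time = 252/6 = 42.0

42.0


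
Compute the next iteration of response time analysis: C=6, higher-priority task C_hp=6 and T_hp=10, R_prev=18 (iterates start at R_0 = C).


R_next = C + ceil(R_prev / T_hp) * C_hp
ceil(18 / 10) = ceil(1.8) = 2
Interference = 2 * 6 = 12
R_next = 6 + 12 = 18
R_next = R_prev, so the iteration has converged (response time = 18).

18


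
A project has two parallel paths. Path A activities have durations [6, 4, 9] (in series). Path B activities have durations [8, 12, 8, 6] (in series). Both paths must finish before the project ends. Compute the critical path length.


Path A total = 6 + 4 + 9 = 19
Path B total = 8 + 12 + 8 + 6 = 34
Critical path = longest path = max(19, 34) = 34

34


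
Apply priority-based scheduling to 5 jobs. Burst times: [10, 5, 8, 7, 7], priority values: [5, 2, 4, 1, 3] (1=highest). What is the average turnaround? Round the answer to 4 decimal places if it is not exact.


Sort by priority (ascending = highest first):
Order: [(1, 7), (2, 5), (3, 7), (4, 8), (5, 10)]
Completion times:
  Priority 1, burst=7, C=7
  Priority 2, burst=5, C=12
  Priority 3, burst=7, C=19
  Priority 4, burst=8, C=27
  Priority 5, burst=10, C=37
Average turnaround = 102/5 = 20.4

20.4


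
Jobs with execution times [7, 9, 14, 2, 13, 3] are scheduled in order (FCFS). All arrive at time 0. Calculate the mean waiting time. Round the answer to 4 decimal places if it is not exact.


FCFS order (as given): [7, 9, 14, 2, 13, 3]
Waiting times:
  Job 1: wait = 0
  Job 2: wait = 7
  Job 3: wait = 16
  Job 4: wait = 30
  Job 5: wait = 32
  Job 6: wait = 45
Sum of waiting times = 130
Average waiting time = 130/6 = 21.6667

21.6667


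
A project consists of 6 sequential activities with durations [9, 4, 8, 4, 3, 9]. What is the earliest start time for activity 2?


Activity 2 starts after activities 1 through 1 complete.
Predecessor durations: [9]
ES = 9 = 9

9


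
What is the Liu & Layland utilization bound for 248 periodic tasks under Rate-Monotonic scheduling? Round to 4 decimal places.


Compute 2^(1/248) = 1.0027988578
Subtract 1: 1.0027988578 - 1 = 0.0027988578
Multiply by n: 248 * 0.0027988578 = 0.6941167344
Round to 4 dp: 0.6941

0.6941


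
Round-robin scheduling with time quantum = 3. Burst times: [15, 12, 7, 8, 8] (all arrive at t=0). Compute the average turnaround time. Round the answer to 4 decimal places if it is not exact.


Time quantum = 3
Execution trace:
  J1 runs 3 units, time = 3
  J2 runs 3 units, time = 6
  J3 runs 3 units, time = 9
  J4 runs 3 units, time = 12
  J5 runs 3 units, time = 15
  J1 runs 3 units, time = 18
  J2 runs 3 units, time = 21
  J3 runs 3 units, time = 24
  J4 runs 3 units, time = 27
  J5 runs 3 units, time = 30
  J1 runs 3 units, time = 33
  J2 runs 3 units, time = 36
  J3 runs 1 units, time = 37
  J4 runs 2 units, time = 39
  J5 runs 2 units, time = 41
  J1 runs 3 units, time = 44
  J2 runs 3 units, time = 47
  J1 runs 3 units, time = 50
Finish times: [50, 47, 37, 39, 41]
Average turnaround = 214/5 = 42.8

42.8


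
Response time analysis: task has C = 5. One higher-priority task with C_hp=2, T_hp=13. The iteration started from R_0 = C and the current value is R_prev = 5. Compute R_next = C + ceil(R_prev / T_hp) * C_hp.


R_next = C + ceil(R_prev / T_hp) * C_hp
ceil(5 / 13) = ceil(0.3846) = 1
Interference = 1 * 2 = 2
R_next = 5 + 2 = 7

7


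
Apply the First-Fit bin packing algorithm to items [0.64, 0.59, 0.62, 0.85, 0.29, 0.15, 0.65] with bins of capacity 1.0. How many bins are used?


Place items sequentially using First-Fit:
  Item 0.64 -> new Bin 1
  Item 0.59 -> new Bin 2
  Item 0.62 -> new Bin 3
  Item 0.85 -> new Bin 4
  Item 0.29 -> Bin 1 (now 0.93)
  Item 0.15 -> Bin 2 (now 0.74)
  Item 0.65 -> new Bin 5
Total bins used = 5

5


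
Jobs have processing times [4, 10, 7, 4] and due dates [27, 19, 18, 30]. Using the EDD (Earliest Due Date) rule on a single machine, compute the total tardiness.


Sort by due date (EDD order): [(7, 18), (10, 19), (4, 27), (4, 30)]
Compute completion times and tardiness:
  Job 1: p=7, d=18, C=7, tardiness=max(0,7-18)=0
  Job 2: p=10, d=19, C=17, tardiness=max(0,17-19)=0
  Job 3: p=4, d=27, C=21, tardiness=max(0,21-27)=0
  Job 4: p=4, d=30, C=25, tardiness=max(0,25-30)=0
Total tardiness = 0

0


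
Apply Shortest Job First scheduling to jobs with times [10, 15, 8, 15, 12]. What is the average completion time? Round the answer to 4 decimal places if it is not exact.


SJF order (ascending): [8, 10, 12, 15, 15]
Completion times:
  Job 1: burst=8, C=8
  Job 2: burst=10, C=18
  Job 3: burst=12, C=30
  Job 4: burst=15, C=45
  Job 5: burst=15, C=60
Average completion = 161/5 = 32.2

32.2


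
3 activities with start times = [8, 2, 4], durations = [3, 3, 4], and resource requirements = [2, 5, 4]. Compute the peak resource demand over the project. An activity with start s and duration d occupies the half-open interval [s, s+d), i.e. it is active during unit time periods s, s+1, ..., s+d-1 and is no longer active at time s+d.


Each activity i is active on [start_i, start_i + duration_i).
Compute total resource usage per time slot:
  t=0: active resources = [], total = 0
  t=1: active resources = [], total = 0
  t=2: active resources = [5], total = 5
  t=3: active resources = [5], total = 5
  t=4: active resources = [5, 4], total = 9
  t=5: active resources = [4], total = 4
  t=6: active resources = [4], total = 4
  t=7: active resources = [4], total = 4
  t=8: active resources = [2], total = 2
  t=9: active resources = [2], total = 2
  t=10: active resources = [2], total = 2
Peak resource demand = 9

9


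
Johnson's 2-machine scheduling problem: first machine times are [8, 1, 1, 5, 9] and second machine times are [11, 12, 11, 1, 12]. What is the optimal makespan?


Apply Johnson's rule:
  Group 1 (a <= b): [(2, 1, 12), (3, 1, 11), (1, 8, 11), (5, 9, 12)]
  Group 2 (a > b): [(4, 5, 1)]
Optimal job order: [2, 3, 1, 5, 4]
Schedule:
  Job 2: M1 done at 1, M2 done at 13
  Job 3: M1 done at 2, M2 done at 24
  Job 1: M1 done at 10, M2 done at 35
  Job 5: M1 done at 19, M2 done at 47
  Job 4: M1 done at 24, M2 done at 48
Makespan = 48

48


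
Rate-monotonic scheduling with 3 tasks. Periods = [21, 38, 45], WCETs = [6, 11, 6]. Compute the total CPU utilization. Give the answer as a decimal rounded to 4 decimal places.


Compute individual utilizations (exact fractions):
  Task 1: C/T = 6/21 = 2/7 (approx. 0.2857)
  Task 2: C/T = 11/38 (approx. 0.2895)
  Task 3: C/T = 6/45 = 2/15 (approx. 0.1333)
Total utilization U = 2/7 + 11/38 + 2/15 = 2827/3990
Rounded to 4 decimal places: U = 0.7085
RM (Liu & Layland) bound for 3 tasks = 0.779763; compare with U = 2827/3990 (approx. 0.708521)
U <= bound, so schedulable by RM sufficient condition.

0.7085


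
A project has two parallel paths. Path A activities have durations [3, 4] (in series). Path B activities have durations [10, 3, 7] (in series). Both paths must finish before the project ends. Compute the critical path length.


Path A total = 3 + 4 = 7
Path B total = 10 + 3 + 7 = 20
Critical path = longest path = max(7, 20) = 20

20


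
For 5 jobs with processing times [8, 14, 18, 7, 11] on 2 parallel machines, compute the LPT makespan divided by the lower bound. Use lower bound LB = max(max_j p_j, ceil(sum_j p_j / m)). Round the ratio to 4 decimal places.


LPT order: [18, 14, 11, 8, 7]
Machine loads after assignment: [26, 32]
LPT makespan = 32
Lower bound = max(max_job, ceil(total/2)) = max(18, 29) = 29
Ratio = 32 / 29 = 1.1034

1.1034


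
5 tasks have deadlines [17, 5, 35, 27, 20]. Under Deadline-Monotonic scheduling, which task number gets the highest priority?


Sort tasks by relative deadline (ascending):
  Task 2: deadline = 5
  Task 1: deadline = 17
  Task 5: deadline = 20
  Task 4: deadline = 27
  Task 3: deadline = 35
Priority order (highest first): [2, 1, 5, 4, 3]
Highest priority task = 2

2


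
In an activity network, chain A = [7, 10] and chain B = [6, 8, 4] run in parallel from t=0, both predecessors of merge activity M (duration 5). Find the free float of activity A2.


ES(A2) = sum of predecessors on chain A = 7
EF(A2) = ES + duration = 7 + 10 = 17
Successor of A2 is M. ES(M) = max(sum(A), sum(B)) = max(17, 18) = 18
Free float = ES(successor) - EF(current) = 18 - 17 = 1

1
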